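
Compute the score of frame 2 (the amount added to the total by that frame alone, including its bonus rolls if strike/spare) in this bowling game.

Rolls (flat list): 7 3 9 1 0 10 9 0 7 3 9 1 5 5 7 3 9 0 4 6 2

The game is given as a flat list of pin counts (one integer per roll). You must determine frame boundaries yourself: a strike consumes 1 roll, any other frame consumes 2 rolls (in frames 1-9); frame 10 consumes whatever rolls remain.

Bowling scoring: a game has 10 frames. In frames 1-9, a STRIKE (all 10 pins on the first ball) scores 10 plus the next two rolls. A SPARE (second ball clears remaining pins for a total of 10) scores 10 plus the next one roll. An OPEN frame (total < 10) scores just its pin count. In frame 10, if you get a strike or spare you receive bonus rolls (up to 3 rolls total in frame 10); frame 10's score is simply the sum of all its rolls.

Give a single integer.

Answer: 10

Derivation:
Frame 1: SPARE (7+3=10). 10 + next roll (9) = 19. Cumulative: 19
Frame 2: SPARE (9+1=10). 10 + next roll (0) = 10. Cumulative: 29
Frame 3: SPARE (0+10=10). 10 + next roll (9) = 19. Cumulative: 48
Frame 4: OPEN (9+0=9). Cumulative: 57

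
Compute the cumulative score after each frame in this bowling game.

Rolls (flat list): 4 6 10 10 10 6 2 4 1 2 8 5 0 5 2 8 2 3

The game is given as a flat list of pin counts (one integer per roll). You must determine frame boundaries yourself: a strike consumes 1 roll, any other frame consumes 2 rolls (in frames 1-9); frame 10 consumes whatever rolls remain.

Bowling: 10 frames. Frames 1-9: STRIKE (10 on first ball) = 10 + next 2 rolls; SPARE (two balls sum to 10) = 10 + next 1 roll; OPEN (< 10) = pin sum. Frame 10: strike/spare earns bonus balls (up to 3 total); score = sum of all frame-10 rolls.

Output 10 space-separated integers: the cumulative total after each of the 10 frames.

Answer: 20 50 76 94 102 107 122 127 134 147

Derivation:
Frame 1: SPARE (4+6=10). 10 + next roll (10) = 20. Cumulative: 20
Frame 2: STRIKE. 10 + next two rolls (10+10) = 30. Cumulative: 50
Frame 3: STRIKE. 10 + next two rolls (10+6) = 26. Cumulative: 76
Frame 4: STRIKE. 10 + next two rolls (6+2) = 18. Cumulative: 94
Frame 5: OPEN (6+2=8). Cumulative: 102
Frame 6: OPEN (4+1=5). Cumulative: 107
Frame 7: SPARE (2+8=10). 10 + next roll (5) = 15. Cumulative: 122
Frame 8: OPEN (5+0=5). Cumulative: 127
Frame 9: OPEN (5+2=7). Cumulative: 134
Frame 10: SPARE. Sum of all frame-10 rolls (8+2+3) = 13. Cumulative: 147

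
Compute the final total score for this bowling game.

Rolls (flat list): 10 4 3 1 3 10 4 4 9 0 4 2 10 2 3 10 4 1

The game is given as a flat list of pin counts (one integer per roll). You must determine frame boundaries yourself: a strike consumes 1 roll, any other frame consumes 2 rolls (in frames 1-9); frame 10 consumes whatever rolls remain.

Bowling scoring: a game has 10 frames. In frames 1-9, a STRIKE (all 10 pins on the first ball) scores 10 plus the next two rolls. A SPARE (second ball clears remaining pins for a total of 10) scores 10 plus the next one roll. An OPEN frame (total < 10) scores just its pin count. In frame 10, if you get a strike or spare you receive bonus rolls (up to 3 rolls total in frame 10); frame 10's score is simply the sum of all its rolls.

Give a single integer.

Frame 1: STRIKE. 10 + next two rolls (4+3) = 17. Cumulative: 17
Frame 2: OPEN (4+3=7). Cumulative: 24
Frame 3: OPEN (1+3=4). Cumulative: 28
Frame 4: STRIKE. 10 + next two rolls (4+4) = 18. Cumulative: 46
Frame 5: OPEN (4+4=8). Cumulative: 54
Frame 6: OPEN (9+0=9). Cumulative: 63
Frame 7: OPEN (4+2=6). Cumulative: 69
Frame 8: STRIKE. 10 + next two rolls (2+3) = 15. Cumulative: 84
Frame 9: OPEN (2+3=5). Cumulative: 89
Frame 10: STRIKE. Sum of all frame-10 rolls (10+4+1) = 15. Cumulative: 104

Answer: 104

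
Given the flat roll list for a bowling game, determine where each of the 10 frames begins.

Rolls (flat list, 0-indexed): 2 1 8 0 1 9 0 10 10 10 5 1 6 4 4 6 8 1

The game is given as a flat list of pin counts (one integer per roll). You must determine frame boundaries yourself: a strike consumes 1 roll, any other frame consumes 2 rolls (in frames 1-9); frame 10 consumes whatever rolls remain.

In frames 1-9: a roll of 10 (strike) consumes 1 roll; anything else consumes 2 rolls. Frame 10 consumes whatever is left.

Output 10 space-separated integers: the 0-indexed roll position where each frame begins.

Frame 1 starts at roll index 0: rolls=2,1 (sum=3), consumes 2 rolls
Frame 2 starts at roll index 2: rolls=8,0 (sum=8), consumes 2 rolls
Frame 3 starts at roll index 4: rolls=1,9 (sum=10), consumes 2 rolls
Frame 4 starts at roll index 6: rolls=0,10 (sum=10), consumes 2 rolls
Frame 5 starts at roll index 8: roll=10 (strike), consumes 1 roll
Frame 6 starts at roll index 9: roll=10 (strike), consumes 1 roll
Frame 7 starts at roll index 10: rolls=5,1 (sum=6), consumes 2 rolls
Frame 8 starts at roll index 12: rolls=6,4 (sum=10), consumes 2 rolls
Frame 9 starts at roll index 14: rolls=4,6 (sum=10), consumes 2 rolls
Frame 10 starts at roll index 16: 2 remaining rolls

Answer: 0 2 4 6 8 9 10 12 14 16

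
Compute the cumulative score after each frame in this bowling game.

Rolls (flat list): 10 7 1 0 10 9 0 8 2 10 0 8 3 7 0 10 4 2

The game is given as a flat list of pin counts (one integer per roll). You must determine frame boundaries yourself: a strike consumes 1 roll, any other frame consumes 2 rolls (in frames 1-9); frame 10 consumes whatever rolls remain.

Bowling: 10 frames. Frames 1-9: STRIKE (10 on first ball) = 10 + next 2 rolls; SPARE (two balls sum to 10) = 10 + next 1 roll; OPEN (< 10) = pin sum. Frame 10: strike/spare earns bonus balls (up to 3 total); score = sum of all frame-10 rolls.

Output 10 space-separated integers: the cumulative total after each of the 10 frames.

Frame 1: STRIKE. 10 + next two rolls (7+1) = 18. Cumulative: 18
Frame 2: OPEN (7+1=8). Cumulative: 26
Frame 3: SPARE (0+10=10). 10 + next roll (9) = 19. Cumulative: 45
Frame 4: OPEN (9+0=9). Cumulative: 54
Frame 5: SPARE (8+2=10). 10 + next roll (10) = 20. Cumulative: 74
Frame 6: STRIKE. 10 + next two rolls (0+8) = 18. Cumulative: 92
Frame 7: OPEN (0+8=8). Cumulative: 100
Frame 8: SPARE (3+7=10). 10 + next roll (0) = 10. Cumulative: 110
Frame 9: SPARE (0+10=10). 10 + next roll (4) = 14. Cumulative: 124
Frame 10: OPEN. Sum of all frame-10 rolls (4+2) = 6. Cumulative: 130

Answer: 18 26 45 54 74 92 100 110 124 130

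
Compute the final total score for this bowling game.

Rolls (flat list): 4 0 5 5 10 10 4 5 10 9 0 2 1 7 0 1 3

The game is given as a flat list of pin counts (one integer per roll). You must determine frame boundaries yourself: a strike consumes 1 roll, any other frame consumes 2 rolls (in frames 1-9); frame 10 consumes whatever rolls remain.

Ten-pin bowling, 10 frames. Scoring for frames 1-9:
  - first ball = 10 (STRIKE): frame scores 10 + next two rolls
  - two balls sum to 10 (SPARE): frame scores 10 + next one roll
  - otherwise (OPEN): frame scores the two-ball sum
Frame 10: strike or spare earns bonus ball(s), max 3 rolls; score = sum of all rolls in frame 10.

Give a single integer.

Answer: 118

Derivation:
Frame 1: OPEN (4+0=4). Cumulative: 4
Frame 2: SPARE (5+5=10). 10 + next roll (10) = 20. Cumulative: 24
Frame 3: STRIKE. 10 + next two rolls (10+4) = 24. Cumulative: 48
Frame 4: STRIKE. 10 + next two rolls (4+5) = 19. Cumulative: 67
Frame 5: OPEN (4+5=9). Cumulative: 76
Frame 6: STRIKE. 10 + next two rolls (9+0) = 19. Cumulative: 95
Frame 7: OPEN (9+0=9). Cumulative: 104
Frame 8: OPEN (2+1=3). Cumulative: 107
Frame 9: OPEN (7+0=7). Cumulative: 114
Frame 10: OPEN. Sum of all frame-10 rolls (1+3) = 4. Cumulative: 118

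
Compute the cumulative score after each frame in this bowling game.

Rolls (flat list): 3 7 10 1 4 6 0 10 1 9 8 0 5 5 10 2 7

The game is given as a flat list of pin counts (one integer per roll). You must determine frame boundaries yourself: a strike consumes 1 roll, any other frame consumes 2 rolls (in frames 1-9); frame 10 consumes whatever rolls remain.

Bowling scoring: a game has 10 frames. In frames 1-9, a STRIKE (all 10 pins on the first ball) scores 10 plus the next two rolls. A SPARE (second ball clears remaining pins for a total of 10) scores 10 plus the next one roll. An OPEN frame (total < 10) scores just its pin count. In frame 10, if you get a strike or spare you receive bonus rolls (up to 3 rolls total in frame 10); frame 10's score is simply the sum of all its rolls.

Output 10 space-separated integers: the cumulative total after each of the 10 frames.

Frame 1: SPARE (3+7=10). 10 + next roll (10) = 20. Cumulative: 20
Frame 2: STRIKE. 10 + next two rolls (1+4) = 15. Cumulative: 35
Frame 3: OPEN (1+4=5). Cumulative: 40
Frame 4: OPEN (6+0=6). Cumulative: 46
Frame 5: STRIKE. 10 + next two rolls (1+9) = 20. Cumulative: 66
Frame 6: SPARE (1+9=10). 10 + next roll (8) = 18. Cumulative: 84
Frame 7: OPEN (8+0=8). Cumulative: 92
Frame 8: SPARE (5+5=10). 10 + next roll (10) = 20. Cumulative: 112
Frame 9: STRIKE. 10 + next two rolls (2+7) = 19. Cumulative: 131
Frame 10: OPEN. Sum of all frame-10 rolls (2+7) = 9. Cumulative: 140

Answer: 20 35 40 46 66 84 92 112 131 140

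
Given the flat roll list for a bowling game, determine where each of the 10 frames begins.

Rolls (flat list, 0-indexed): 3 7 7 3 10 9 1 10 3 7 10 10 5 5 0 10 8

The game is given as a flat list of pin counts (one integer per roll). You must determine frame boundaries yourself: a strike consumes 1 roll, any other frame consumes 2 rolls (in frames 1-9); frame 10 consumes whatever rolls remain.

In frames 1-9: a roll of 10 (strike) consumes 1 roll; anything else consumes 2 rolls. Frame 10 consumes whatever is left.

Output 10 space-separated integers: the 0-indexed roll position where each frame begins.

Answer: 0 2 4 5 7 8 10 11 12 14

Derivation:
Frame 1 starts at roll index 0: rolls=3,7 (sum=10), consumes 2 rolls
Frame 2 starts at roll index 2: rolls=7,3 (sum=10), consumes 2 rolls
Frame 3 starts at roll index 4: roll=10 (strike), consumes 1 roll
Frame 4 starts at roll index 5: rolls=9,1 (sum=10), consumes 2 rolls
Frame 5 starts at roll index 7: roll=10 (strike), consumes 1 roll
Frame 6 starts at roll index 8: rolls=3,7 (sum=10), consumes 2 rolls
Frame 7 starts at roll index 10: roll=10 (strike), consumes 1 roll
Frame 8 starts at roll index 11: roll=10 (strike), consumes 1 roll
Frame 9 starts at roll index 12: rolls=5,5 (sum=10), consumes 2 rolls
Frame 10 starts at roll index 14: 3 remaining rolls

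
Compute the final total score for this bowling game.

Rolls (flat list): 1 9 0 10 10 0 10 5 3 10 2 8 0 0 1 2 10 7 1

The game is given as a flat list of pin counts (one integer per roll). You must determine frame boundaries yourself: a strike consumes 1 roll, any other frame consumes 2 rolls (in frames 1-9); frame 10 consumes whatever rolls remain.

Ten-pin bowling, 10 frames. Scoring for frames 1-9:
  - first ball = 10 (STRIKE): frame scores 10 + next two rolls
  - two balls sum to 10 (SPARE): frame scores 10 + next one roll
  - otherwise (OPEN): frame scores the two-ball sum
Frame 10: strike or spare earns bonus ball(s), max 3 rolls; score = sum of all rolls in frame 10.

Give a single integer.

Answer: 124

Derivation:
Frame 1: SPARE (1+9=10). 10 + next roll (0) = 10. Cumulative: 10
Frame 2: SPARE (0+10=10). 10 + next roll (10) = 20. Cumulative: 30
Frame 3: STRIKE. 10 + next two rolls (0+10) = 20. Cumulative: 50
Frame 4: SPARE (0+10=10). 10 + next roll (5) = 15. Cumulative: 65
Frame 5: OPEN (5+3=8). Cumulative: 73
Frame 6: STRIKE. 10 + next two rolls (2+8) = 20. Cumulative: 93
Frame 7: SPARE (2+8=10). 10 + next roll (0) = 10. Cumulative: 103
Frame 8: OPEN (0+0=0). Cumulative: 103
Frame 9: OPEN (1+2=3). Cumulative: 106
Frame 10: STRIKE. Sum of all frame-10 rolls (10+7+1) = 18. Cumulative: 124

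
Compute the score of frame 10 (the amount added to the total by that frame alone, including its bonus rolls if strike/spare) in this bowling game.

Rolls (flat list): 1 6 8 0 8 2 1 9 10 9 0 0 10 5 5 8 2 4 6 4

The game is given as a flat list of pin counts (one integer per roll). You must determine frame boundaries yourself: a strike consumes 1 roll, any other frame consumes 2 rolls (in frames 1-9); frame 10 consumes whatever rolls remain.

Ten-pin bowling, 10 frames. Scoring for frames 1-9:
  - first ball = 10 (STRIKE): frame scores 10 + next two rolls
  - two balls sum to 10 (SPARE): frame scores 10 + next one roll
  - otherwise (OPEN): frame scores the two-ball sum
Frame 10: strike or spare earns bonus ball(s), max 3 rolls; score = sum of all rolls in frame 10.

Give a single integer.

Answer: 14

Derivation:
Frame 1: OPEN (1+6=7). Cumulative: 7
Frame 2: OPEN (8+0=8). Cumulative: 15
Frame 3: SPARE (8+2=10). 10 + next roll (1) = 11. Cumulative: 26
Frame 4: SPARE (1+9=10). 10 + next roll (10) = 20. Cumulative: 46
Frame 5: STRIKE. 10 + next two rolls (9+0) = 19. Cumulative: 65
Frame 6: OPEN (9+0=9). Cumulative: 74
Frame 7: SPARE (0+10=10). 10 + next roll (5) = 15. Cumulative: 89
Frame 8: SPARE (5+5=10). 10 + next roll (8) = 18. Cumulative: 107
Frame 9: SPARE (8+2=10). 10 + next roll (4) = 14. Cumulative: 121
Frame 10: SPARE. Sum of all frame-10 rolls (4+6+4) = 14. Cumulative: 135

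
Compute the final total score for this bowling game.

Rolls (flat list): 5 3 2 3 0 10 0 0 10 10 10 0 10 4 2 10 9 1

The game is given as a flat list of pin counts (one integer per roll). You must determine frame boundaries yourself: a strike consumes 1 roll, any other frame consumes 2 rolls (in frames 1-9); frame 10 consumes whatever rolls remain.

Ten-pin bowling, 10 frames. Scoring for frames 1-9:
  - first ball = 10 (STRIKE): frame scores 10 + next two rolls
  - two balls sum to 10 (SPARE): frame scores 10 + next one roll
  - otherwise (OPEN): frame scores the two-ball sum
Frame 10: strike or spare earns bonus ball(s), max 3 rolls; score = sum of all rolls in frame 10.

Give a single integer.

Frame 1: OPEN (5+3=8). Cumulative: 8
Frame 2: OPEN (2+3=5). Cumulative: 13
Frame 3: SPARE (0+10=10). 10 + next roll (0) = 10. Cumulative: 23
Frame 4: OPEN (0+0=0). Cumulative: 23
Frame 5: STRIKE. 10 + next two rolls (10+10) = 30. Cumulative: 53
Frame 6: STRIKE. 10 + next two rolls (10+0) = 20. Cumulative: 73
Frame 7: STRIKE. 10 + next two rolls (0+10) = 20. Cumulative: 93
Frame 8: SPARE (0+10=10). 10 + next roll (4) = 14. Cumulative: 107
Frame 9: OPEN (4+2=6). Cumulative: 113
Frame 10: STRIKE. Sum of all frame-10 rolls (10+9+1) = 20. Cumulative: 133

Answer: 133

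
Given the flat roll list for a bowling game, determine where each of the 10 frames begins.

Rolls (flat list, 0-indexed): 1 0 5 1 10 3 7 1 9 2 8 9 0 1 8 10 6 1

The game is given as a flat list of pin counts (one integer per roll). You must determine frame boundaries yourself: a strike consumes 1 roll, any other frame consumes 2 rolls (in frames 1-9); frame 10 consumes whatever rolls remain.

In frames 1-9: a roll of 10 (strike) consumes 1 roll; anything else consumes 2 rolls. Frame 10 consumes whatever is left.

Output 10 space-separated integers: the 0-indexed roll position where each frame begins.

Answer: 0 2 4 5 7 9 11 13 15 16

Derivation:
Frame 1 starts at roll index 0: rolls=1,0 (sum=1), consumes 2 rolls
Frame 2 starts at roll index 2: rolls=5,1 (sum=6), consumes 2 rolls
Frame 3 starts at roll index 4: roll=10 (strike), consumes 1 roll
Frame 4 starts at roll index 5: rolls=3,7 (sum=10), consumes 2 rolls
Frame 5 starts at roll index 7: rolls=1,9 (sum=10), consumes 2 rolls
Frame 6 starts at roll index 9: rolls=2,8 (sum=10), consumes 2 rolls
Frame 7 starts at roll index 11: rolls=9,0 (sum=9), consumes 2 rolls
Frame 8 starts at roll index 13: rolls=1,8 (sum=9), consumes 2 rolls
Frame 9 starts at roll index 15: roll=10 (strike), consumes 1 roll
Frame 10 starts at roll index 16: 2 remaining rolls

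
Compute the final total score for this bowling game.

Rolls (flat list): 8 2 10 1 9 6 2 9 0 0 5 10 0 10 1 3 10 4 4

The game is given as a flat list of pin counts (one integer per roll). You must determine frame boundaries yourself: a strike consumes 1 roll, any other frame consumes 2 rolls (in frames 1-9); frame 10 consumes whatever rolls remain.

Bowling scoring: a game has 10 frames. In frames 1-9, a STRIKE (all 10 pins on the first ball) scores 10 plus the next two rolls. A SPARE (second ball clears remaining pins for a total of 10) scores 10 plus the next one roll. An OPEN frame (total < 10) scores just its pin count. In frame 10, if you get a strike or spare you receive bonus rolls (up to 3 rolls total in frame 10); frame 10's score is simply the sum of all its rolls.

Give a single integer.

Answer: 131

Derivation:
Frame 1: SPARE (8+2=10). 10 + next roll (10) = 20. Cumulative: 20
Frame 2: STRIKE. 10 + next two rolls (1+9) = 20. Cumulative: 40
Frame 3: SPARE (1+9=10). 10 + next roll (6) = 16. Cumulative: 56
Frame 4: OPEN (6+2=8). Cumulative: 64
Frame 5: OPEN (9+0=9). Cumulative: 73
Frame 6: OPEN (0+5=5). Cumulative: 78
Frame 7: STRIKE. 10 + next two rolls (0+10) = 20. Cumulative: 98
Frame 8: SPARE (0+10=10). 10 + next roll (1) = 11. Cumulative: 109
Frame 9: OPEN (1+3=4). Cumulative: 113
Frame 10: STRIKE. Sum of all frame-10 rolls (10+4+4) = 18. Cumulative: 131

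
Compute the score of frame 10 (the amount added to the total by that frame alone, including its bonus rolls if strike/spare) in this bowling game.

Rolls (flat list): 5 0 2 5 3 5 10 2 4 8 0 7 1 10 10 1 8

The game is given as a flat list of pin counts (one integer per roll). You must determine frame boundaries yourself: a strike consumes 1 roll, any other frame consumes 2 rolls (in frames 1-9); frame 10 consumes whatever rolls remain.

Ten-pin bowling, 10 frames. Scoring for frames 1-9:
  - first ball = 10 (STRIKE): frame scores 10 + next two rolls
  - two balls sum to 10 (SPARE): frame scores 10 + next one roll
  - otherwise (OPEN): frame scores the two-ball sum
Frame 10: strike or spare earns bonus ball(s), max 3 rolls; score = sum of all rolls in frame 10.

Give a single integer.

Answer: 9

Derivation:
Frame 1: OPEN (5+0=5). Cumulative: 5
Frame 2: OPEN (2+5=7). Cumulative: 12
Frame 3: OPEN (3+5=8). Cumulative: 20
Frame 4: STRIKE. 10 + next two rolls (2+4) = 16. Cumulative: 36
Frame 5: OPEN (2+4=6). Cumulative: 42
Frame 6: OPEN (8+0=8). Cumulative: 50
Frame 7: OPEN (7+1=8). Cumulative: 58
Frame 8: STRIKE. 10 + next two rolls (10+1) = 21. Cumulative: 79
Frame 9: STRIKE. 10 + next two rolls (1+8) = 19. Cumulative: 98
Frame 10: OPEN. Sum of all frame-10 rolls (1+8) = 9. Cumulative: 107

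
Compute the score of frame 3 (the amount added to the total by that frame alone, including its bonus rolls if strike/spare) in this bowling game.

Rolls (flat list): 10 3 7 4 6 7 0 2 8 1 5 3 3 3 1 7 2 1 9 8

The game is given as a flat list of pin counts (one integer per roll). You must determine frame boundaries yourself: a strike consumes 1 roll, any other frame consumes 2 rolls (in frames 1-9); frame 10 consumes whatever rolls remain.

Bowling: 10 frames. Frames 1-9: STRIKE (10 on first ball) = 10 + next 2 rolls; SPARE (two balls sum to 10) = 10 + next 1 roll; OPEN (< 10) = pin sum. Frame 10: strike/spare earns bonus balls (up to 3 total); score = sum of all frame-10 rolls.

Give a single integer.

Answer: 17

Derivation:
Frame 1: STRIKE. 10 + next two rolls (3+7) = 20. Cumulative: 20
Frame 2: SPARE (3+7=10). 10 + next roll (4) = 14. Cumulative: 34
Frame 3: SPARE (4+6=10). 10 + next roll (7) = 17. Cumulative: 51
Frame 4: OPEN (7+0=7). Cumulative: 58
Frame 5: SPARE (2+8=10). 10 + next roll (1) = 11. Cumulative: 69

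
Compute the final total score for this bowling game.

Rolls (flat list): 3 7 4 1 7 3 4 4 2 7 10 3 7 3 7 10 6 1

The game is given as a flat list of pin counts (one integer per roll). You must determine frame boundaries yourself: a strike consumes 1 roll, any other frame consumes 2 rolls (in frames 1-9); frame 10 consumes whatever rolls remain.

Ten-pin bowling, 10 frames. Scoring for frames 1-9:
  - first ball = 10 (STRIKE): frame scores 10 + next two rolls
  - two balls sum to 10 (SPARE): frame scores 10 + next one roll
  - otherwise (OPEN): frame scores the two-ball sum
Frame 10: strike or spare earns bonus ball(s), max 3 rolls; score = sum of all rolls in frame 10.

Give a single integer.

Frame 1: SPARE (3+7=10). 10 + next roll (4) = 14. Cumulative: 14
Frame 2: OPEN (4+1=5). Cumulative: 19
Frame 3: SPARE (7+3=10). 10 + next roll (4) = 14. Cumulative: 33
Frame 4: OPEN (4+4=8). Cumulative: 41
Frame 5: OPEN (2+7=9). Cumulative: 50
Frame 6: STRIKE. 10 + next two rolls (3+7) = 20. Cumulative: 70
Frame 7: SPARE (3+7=10). 10 + next roll (3) = 13. Cumulative: 83
Frame 8: SPARE (3+7=10). 10 + next roll (10) = 20. Cumulative: 103
Frame 9: STRIKE. 10 + next two rolls (6+1) = 17. Cumulative: 120
Frame 10: OPEN. Sum of all frame-10 rolls (6+1) = 7. Cumulative: 127

Answer: 127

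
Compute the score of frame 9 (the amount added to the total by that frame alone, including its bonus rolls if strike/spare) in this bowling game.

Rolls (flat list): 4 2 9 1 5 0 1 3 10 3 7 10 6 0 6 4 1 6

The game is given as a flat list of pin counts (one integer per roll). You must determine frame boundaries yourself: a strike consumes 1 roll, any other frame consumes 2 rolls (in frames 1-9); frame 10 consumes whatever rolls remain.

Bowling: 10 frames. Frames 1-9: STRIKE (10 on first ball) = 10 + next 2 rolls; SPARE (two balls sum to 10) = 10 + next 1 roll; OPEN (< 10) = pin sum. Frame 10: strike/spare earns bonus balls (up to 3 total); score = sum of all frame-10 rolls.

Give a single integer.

Frame 1: OPEN (4+2=6). Cumulative: 6
Frame 2: SPARE (9+1=10). 10 + next roll (5) = 15. Cumulative: 21
Frame 3: OPEN (5+0=5). Cumulative: 26
Frame 4: OPEN (1+3=4). Cumulative: 30
Frame 5: STRIKE. 10 + next two rolls (3+7) = 20. Cumulative: 50
Frame 6: SPARE (3+7=10). 10 + next roll (10) = 20. Cumulative: 70
Frame 7: STRIKE. 10 + next two rolls (6+0) = 16. Cumulative: 86
Frame 8: OPEN (6+0=6). Cumulative: 92
Frame 9: SPARE (6+4=10). 10 + next roll (1) = 11. Cumulative: 103
Frame 10: OPEN. Sum of all frame-10 rolls (1+6) = 7. Cumulative: 110

Answer: 11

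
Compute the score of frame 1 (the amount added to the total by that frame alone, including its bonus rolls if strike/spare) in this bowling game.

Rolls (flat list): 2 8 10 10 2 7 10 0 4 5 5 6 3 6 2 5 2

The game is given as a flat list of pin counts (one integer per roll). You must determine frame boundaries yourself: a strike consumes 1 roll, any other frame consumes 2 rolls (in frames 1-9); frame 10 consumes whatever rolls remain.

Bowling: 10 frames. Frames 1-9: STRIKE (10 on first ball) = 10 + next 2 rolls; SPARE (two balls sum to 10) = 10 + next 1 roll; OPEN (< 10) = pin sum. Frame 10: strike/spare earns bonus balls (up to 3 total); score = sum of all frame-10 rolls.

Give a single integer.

Answer: 20

Derivation:
Frame 1: SPARE (2+8=10). 10 + next roll (10) = 20. Cumulative: 20
Frame 2: STRIKE. 10 + next two rolls (10+2) = 22. Cumulative: 42
Frame 3: STRIKE. 10 + next two rolls (2+7) = 19. Cumulative: 61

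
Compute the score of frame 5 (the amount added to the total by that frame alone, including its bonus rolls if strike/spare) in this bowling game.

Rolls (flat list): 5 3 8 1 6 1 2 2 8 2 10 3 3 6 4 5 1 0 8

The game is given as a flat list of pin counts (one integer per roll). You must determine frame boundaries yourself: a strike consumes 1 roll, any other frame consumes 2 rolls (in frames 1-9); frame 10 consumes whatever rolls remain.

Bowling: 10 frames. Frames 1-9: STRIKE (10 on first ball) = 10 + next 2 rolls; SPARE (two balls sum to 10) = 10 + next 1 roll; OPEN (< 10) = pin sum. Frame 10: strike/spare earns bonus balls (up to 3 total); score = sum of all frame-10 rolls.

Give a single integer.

Frame 1: OPEN (5+3=8). Cumulative: 8
Frame 2: OPEN (8+1=9). Cumulative: 17
Frame 3: OPEN (6+1=7). Cumulative: 24
Frame 4: OPEN (2+2=4). Cumulative: 28
Frame 5: SPARE (8+2=10). 10 + next roll (10) = 20. Cumulative: 48
Frame 6: STRIKE. 10 + next two rolls (3+3) = 16. Cumulative: 64
Frame 7: OPEN (3+3=6). Cumulative: 70

Answer: 20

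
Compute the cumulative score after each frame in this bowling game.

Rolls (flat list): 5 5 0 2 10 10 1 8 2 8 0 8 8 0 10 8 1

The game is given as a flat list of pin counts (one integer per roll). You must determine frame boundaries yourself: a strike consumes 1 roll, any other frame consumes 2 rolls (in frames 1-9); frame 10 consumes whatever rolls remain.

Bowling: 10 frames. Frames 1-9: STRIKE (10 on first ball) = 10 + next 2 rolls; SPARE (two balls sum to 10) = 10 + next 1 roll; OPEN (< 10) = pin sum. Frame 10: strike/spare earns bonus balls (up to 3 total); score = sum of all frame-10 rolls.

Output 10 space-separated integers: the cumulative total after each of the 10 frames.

Answer: 10 12 33 52 61 71 79 87 106 115

Derivation:
Frame 1: SPARE (5+5=10). 10 + next roll (0) = 10. Cumulative: 10
Frame 2: OPEN (0+2=2). Cumulative: 12
Frame 3: STRIKE. 10 + next two rolls (10+1) = 21. Cumulative: 33
Frame 4: STRIKE. 10 + next two rolls (1+8) = 19. Cumulative: 52
Frame 5: OPEN (1+8=9). Cumulative: 61
Frame 6: SPARE (2+8=10). 10 + next roll (0) = 10. Cumulative: 71
Frame 7: OPEN (0+8=8). Cumulative: 79
Frame 8: OPEN (8+0=8). Cumulative: 87
Frame 9: STRIKE. 10 + next two rolls (8+1) = 19. Cumulative: 106
Frame 10: OPEN. Sum of all frame-10 rolls (8+1) = 9. Cumulative: 115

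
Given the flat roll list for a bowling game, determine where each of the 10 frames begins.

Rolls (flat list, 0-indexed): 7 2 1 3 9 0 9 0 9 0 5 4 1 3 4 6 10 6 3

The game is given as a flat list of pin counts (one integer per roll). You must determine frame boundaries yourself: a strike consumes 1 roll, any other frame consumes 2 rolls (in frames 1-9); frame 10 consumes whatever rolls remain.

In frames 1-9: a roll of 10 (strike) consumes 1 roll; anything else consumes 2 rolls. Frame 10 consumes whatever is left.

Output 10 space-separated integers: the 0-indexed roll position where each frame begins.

Answer: 0 2 4 6 8 10 12 14 16 17

Derivation:
Frame 1 starts at roll index 0: rolls=7,2 (sum=9), consumes 2 rolls
Frame 2 starts at roll index 2: rolls=1,3 (sum=4), consumes 2 rolls
Frame 3 starts at roll index 4: rolls=9,0 (sum=9), consumes 2 rolls
Frame 4 starts at roll index 6: rolls=9,0 (sum=9), consumes 2 rolls
Frame 5 starts at roll index 8: rolls=9,0 (sum=9), consumes 2 rolls
Frame 6 starts at roll index 10: rolls=5,4 (sum=9), consumes 2 rolls
Frame 7 starts at roll index 12: rolls=1,3 (sum=4), consumes 2 rolls
Frame 8 starts at roll index 14: rolls=4,6 (sum=10), consumes 2 rolls
Frame 9 starts at roll index 16: roll=10 (strike), consumes 1 roll
Frame 10 starts at roll index 17: 2 remaining rolls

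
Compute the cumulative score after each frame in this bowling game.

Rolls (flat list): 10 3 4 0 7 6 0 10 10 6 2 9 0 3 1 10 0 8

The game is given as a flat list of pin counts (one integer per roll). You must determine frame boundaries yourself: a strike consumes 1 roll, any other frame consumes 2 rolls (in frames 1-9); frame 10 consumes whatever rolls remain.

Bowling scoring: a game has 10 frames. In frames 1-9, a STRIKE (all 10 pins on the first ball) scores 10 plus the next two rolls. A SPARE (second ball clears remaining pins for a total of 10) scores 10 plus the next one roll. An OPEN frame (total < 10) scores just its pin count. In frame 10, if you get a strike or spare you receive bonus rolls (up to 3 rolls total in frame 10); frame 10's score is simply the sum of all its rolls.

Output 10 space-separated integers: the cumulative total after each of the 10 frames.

Frame 1: STRIKE. 10 + next two rolls (3+4) = 17. Cumulative: 17
Frame 2: OPEN (3+4=7). Cumulative: 24
Frame 3: OPEN (0+7=7). Cumulative: 31
Frame 4: OPEN (6+0=6). Cumulative: 37
Frame 5: STRIKE. 10 + next two rolls (10+6) = 26. Cumulative: 63
Frame 6: STRIKE. 10 + next two rolls (6+2) = 18. Cumulative: 81
Frame 7: OPEN (6+2=8). Cumulative: 89
Frame 8: OPEN (9+0=9). Cumulative: 98
Frame 9: OPEN (3+1=4). Cumulative: 102
Frame 10: STRIKE. Sum of all frame-10 rolls (10+0+8) = 18. Cumulative: 120

Answer: 17 24 31 37 63 81 89 98 102 120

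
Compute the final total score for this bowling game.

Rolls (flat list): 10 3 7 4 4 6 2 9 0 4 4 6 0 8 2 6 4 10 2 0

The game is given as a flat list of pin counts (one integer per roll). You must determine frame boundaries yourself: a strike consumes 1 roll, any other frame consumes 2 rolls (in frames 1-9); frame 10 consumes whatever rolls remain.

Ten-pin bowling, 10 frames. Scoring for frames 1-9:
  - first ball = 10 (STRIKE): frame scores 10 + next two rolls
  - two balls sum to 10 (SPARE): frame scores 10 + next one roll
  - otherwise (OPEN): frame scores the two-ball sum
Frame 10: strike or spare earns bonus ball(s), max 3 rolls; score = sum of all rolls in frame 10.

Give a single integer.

Frame 1: STRIKE. 10 + next two rolls (3+7) = 20. Cumulative: 20
Frame 2: SPARE (3+7=10). 10 + next roll (4) = 14. Cumulative: 34
Frame 3: OPEN (4+4=8). Cumulative: 42
Frame 4: OPEN (6+2=8). Cumulative: 50
Frame 5: OPEN (9+0=9). Cumulative: 59
Frame 6: OPEN (4+4=8). Cumulative: 67
Frame 7: OPEN (6+0=6). Cumulative: 73
Frame 8: SPARE (8+2=10). 10 + next roll (6) = 16. Cumulative: 89
Frame 9: SPARE (6+4=10). 10 + next roll (10) = 20. Cumulative: 109
Frame 10: STRIKE. Sum of all frame-10 rolls (10+2+0) = 12. Cumulative: 121

Answer: 121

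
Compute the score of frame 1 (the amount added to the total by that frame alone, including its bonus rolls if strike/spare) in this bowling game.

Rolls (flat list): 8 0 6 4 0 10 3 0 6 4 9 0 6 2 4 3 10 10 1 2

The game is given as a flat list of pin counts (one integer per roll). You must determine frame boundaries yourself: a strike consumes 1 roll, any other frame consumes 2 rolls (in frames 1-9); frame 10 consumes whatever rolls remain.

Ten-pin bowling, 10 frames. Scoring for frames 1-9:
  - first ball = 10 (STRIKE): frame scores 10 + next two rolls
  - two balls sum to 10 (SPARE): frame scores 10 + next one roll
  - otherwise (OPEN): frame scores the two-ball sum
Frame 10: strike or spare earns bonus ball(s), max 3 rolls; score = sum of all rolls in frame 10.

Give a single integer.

Answer: 8

Derivation:
Frame 1: OPEN (8+0=8). Cumulative: 8
Frame 2: SPARE (6+4=10). 10 + next roll (0) = 10. Cumulative: 18
Frame 3: SPARE (0+10=10). 10 + next roll (3) = 13. Cumulative: 31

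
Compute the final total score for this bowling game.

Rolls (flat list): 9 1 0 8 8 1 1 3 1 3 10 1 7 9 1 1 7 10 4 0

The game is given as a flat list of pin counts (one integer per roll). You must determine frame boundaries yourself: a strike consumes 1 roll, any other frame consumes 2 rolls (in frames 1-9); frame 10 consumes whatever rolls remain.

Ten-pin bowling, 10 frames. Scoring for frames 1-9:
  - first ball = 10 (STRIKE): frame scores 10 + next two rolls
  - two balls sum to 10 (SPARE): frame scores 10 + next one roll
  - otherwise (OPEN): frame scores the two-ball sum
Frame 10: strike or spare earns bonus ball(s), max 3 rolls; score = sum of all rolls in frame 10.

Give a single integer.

Frame 1: SPARE (9+1=10). 10 + next roll (0) = 10. Cumulative: 10
Frame 2: OPEN (0+8=8). Cumulative: 18
Frame 3: OPEN (8+1=9). Cumulative: 27
Frame 4: OPEN (1+3=4). Cumulative: 31
Frame 5: OPEN (1+3=4). Cumulative: 35
Frame 6: STRIKE. 10 + next two rolls (1+7) = 18. Cumulative: 53
Frame 7: OPEN (1+7=8). Cumulative: 61
Frame 8: SPARE (9+1=10). 10 + next roll (1) = 11. Cumulative: 72
Frame 9: OPEN (1+7=8). Cumulative: 80
Frame 10: STRIKE. Sum of all frame-10 rolls (10+4+0) = 14. Cumulative: 94

Answer: 94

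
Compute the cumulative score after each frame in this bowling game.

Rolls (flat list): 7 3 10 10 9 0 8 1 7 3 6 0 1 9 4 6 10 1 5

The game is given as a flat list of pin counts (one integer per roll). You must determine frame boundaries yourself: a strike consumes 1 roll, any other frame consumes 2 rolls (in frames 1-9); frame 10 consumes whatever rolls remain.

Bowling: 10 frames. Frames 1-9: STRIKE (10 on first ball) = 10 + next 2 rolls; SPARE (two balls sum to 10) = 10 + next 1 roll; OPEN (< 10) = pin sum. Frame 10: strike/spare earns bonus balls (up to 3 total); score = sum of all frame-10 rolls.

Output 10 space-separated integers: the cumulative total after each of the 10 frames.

Answer: 20 49 68 77 86 102 108 122 142 158

Derivation:
Frame 1: SPARE (7+3=10). 10 + next roll (10) = 20. Cumulative: 20
Frame 2: STRIKE. 10 + next two rolls (10+9) = 29. Cumulative: 49
Frame 3: STRIKE. 10 + next two rolls (9+0) = 19. Cumulative: 68
Frame 4: OPEN (9+0=9). Cumulative: 77
Frame 5: OPEN (8+1=9). Cumulative: 86
Frame 6: SPARE (7+3=10). 10 + next roll (6) = 16. Cumulative: 102
Frame 7: OPEN (6+0=6). Cumulative: 108
Frame 8: SPARE (1+9=10). 10 + next roll (4) = 14. Cumulative: 122
Frame 9: SPARE (4+6=10). 10 + next roll (10) = 20. Cumulative: 142
Frame 10: STRIKE. Sum of all frame-10 rolls (10+1+5) = 16. Cumulative: 158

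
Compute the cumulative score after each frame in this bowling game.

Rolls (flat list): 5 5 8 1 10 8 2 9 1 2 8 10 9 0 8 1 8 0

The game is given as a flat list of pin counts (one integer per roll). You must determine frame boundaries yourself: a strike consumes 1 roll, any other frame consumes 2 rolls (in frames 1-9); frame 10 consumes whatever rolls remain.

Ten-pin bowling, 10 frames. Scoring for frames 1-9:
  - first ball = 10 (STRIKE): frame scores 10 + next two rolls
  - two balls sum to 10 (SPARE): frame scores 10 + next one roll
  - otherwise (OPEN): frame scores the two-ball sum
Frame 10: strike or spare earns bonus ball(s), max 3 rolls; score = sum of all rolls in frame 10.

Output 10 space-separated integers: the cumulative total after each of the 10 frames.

Frame 1: SPARE (5+5=10). 10 + next roll (8) = 18. Cumulative: 18
Frame 2: OPEN (8+1=9). Cumulative: 27
Frame 3: STRIKE. 10 + next two rolls (8+2) = 20. Cumulative: 47
Frame 4: SPARE (8+2=10). 10 + next roll (9) = 19. Cumulative: 66
Frame 5: SPARE (9+1=10). 10 + next roll (2) = 12. Cumulative: 78
Frame 6: SPARE (2+8=10). 10 + next roll (10) = 20. Cumulative: 98
Frame 7: STRIKE. 10 + next two rolls (9+0) = 19. Cumulative: 117
Frame 8: OPEN (9+0=9). Cumulative: 126
Frame 9: OPEN (8+1=9). Cumulative: 135
Frame 10: OPEN. Sum of all frame-10 rolls (8+0) = 8. Cumulative: 143

Answer: 18 27 47 66 78 98 117 126 135 143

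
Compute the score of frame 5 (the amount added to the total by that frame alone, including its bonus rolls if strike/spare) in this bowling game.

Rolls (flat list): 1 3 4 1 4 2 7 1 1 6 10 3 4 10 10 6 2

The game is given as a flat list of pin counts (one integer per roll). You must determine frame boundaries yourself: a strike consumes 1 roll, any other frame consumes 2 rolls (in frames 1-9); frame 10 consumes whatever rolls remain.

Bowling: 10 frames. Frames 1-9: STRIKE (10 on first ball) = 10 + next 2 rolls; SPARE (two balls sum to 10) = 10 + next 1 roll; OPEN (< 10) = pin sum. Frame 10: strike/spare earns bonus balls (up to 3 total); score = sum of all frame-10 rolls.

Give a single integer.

Frame 1: OPEN (1+3=4). Cumulative: 4
Frame 2: OPEN (4+1=5). Cumulative: 9
Frame 3: OPEN (4+2=6). Cumulative: 15
Frame 4: OPEN (7+1=8). Cumulative: 23
Frame 5: OPEN (1+6=7). Cumulative: 30
Frame 6: STRIKE. 10 + next two rolls (3+4) = 17. Cumulative: 47
Frame 7: OPEN (3+4=7). Cumulative: 54

Answer: 7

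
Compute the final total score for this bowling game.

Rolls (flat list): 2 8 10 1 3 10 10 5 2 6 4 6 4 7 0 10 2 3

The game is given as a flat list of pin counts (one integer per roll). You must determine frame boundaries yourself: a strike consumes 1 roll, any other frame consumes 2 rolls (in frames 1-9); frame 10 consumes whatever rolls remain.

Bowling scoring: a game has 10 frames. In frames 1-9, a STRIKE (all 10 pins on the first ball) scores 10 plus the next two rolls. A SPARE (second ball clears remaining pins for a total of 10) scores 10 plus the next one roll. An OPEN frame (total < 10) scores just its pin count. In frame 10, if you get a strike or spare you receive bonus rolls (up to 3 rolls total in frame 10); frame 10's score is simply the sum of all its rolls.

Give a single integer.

Frame 1: SPARE (2+8=10). 10 + next roll (10) = 20. Cumulative: 20
Frame 2: STRIKE. 10 + next two rolls (1+3) = 14. Cumulative: 34
Frame 3: OPEN (1+3=4). Cumulative: 38
Frame 4: STRIKE. 10 + next two rolls (10+5) = 25. Cumulative: 63
Frame 5: STRIKE. 10 + next two rolls (5+2) = 17. Cumulative: 80
Frame 6: OPEN (5+2=7). Cumulative: 87
Frame 7: SPARE (6+4=10). 10 + next roll (6) = 16. Cumulative: 103
Frame 8: SPARE (6+4=10). 10 + next roll (7) = 17. Cumulative: 120
Frame 9: OPEN (7+0=7). Cumulative: 127
Frame 10: STRIKE. Sum of all frame-10 rolls (10+2+3) = 15. Cumulative: 142

Answer: 142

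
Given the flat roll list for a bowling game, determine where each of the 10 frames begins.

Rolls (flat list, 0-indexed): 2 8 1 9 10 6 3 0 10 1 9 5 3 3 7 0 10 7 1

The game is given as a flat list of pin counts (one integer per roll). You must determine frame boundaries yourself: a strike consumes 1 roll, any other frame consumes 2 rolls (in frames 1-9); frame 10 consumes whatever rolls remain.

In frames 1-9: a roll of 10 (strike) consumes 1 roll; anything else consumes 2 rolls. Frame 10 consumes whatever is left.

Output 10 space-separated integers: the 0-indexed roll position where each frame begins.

Answer: 0 2 4 5 7 9 11 13 15 17

Derivation:
Frame 1 starts at roll index 0: rolls=2,8 (sum=10), consumes 2 rolls
Frame 2 starts at roll index 2: rolls=1,9 (sum=10), consumes 2 rolls
Frame 3 starts at roll index 4: roll=10 (strike), consumes 1 roll
Frame 4 starts at roll index 5: rolls=6,3 (sum=9), consumes 2 rolls
Frame 5 starts at roll index 7: rolls=0,10 (sum=10), consumes 2 rolls
Frame 6 starts at roll index 9: rolls=1,9 (sum=10), consumes 2 rolls
Frame 7 starts at roll index 11: rolls=5,3 (sum=8), consumes 2 rolls
Frame 8 starts at roll index 13: rolls=3,7 (sum=10), consumes 2 rolls
Frame 9 starts at roll index 15: rolls=0,10 (sum=10), consumes 2 rolls
Frame 10 starts at roll index 17: 2 remaining rolls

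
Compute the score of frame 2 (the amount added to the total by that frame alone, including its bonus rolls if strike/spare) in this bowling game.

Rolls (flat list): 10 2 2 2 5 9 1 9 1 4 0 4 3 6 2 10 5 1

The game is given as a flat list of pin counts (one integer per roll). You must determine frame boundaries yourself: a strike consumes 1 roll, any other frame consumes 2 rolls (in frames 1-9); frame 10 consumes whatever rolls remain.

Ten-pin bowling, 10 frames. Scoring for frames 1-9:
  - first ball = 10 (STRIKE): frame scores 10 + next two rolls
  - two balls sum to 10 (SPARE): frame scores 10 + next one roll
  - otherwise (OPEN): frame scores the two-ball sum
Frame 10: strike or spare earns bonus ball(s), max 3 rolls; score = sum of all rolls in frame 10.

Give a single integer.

Answer: 4

Derivation:
Frame 1: STRIKE. 10 + next two rolls (2+2) = 14. Cumulative: 14
Frame 2: OPEN (2+2=4). Cumulative: 18
Frame 3: OPEN (2+5=7). Cumulative: 25
Frame 4: SPARE (9+1=10). 10 + next roll (9) = 19. Cumulative: 44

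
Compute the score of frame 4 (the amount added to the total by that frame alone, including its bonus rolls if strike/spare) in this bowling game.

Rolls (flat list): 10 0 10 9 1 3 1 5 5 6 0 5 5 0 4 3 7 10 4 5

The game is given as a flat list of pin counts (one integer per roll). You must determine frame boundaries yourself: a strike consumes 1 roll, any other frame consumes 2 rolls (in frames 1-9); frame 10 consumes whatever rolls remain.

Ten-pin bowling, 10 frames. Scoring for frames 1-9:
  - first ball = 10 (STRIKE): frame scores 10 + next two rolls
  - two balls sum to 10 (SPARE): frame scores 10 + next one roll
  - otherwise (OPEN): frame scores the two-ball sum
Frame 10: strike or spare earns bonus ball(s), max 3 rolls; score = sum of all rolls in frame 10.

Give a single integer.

Frame 1: STRIKE. 10 + next two rolls (0+10) = 20. Cumulative: 20
Frame 2: SPARE (0+10=10). 10 + next roll (9) = 19. Cumulative: 39
Frame 3: SPARE (9+1=10). 10 + next roll (3) = 13. Cumulative: 52
Frame 4: OPEN (3+1=4). Cumulative: 56
Frame 5: SPARE (5+5=10). 10 + next roll (6) = 16. Cumulative: 72
Frame 6: OPEN (6+0=6). Cumulative: 78

Answer: 4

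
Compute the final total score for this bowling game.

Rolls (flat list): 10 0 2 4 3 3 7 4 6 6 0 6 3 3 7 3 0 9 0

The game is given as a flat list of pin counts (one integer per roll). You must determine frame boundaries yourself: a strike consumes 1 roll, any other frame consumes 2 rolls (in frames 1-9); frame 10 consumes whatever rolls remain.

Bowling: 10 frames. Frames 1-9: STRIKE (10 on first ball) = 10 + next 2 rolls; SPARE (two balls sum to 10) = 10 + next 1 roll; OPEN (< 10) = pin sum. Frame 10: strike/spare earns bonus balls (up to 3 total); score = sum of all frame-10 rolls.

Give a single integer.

Answer: 91

Derivation:
Frame 1: STRIKE. 10 + next two rolls (0+2) = 12. Cumulative: 12
Frame 2: OPEN (0+2=2). Cumulative: 14
Frame 3: OPEN (4+3=7). Cumulative: 21
Frame 4: SPARE (3+7=10). 10 + next roll (4) = 14. Cumulative: 35
Frame 5: SPARE (4+6=10). 10 + next roll (6) = 16. Cumulative: 51
Frame 6: OPEN (6+0=6). Cumulative: 57
Frame 7: OPEN (6+3=9). Cumulative: 66
Frame 8: SPARE (3+7=10). 10 + next roll (3) = 13. Cumulative: 79
Frame 9: OPEN (3+0=3). Cumulative: 82
Frame 10: OPEN. Sum of all frame-10 rolls (9+0) = 9. Cumulative: 91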